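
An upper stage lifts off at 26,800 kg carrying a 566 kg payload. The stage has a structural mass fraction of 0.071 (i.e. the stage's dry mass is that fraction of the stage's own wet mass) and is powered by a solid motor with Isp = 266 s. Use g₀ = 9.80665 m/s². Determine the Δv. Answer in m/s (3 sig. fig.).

Stage wet mass = m₀ − payload = 26,800 − 566 = 26,234 kg.
Stage dry mass = ε × stage wet mass = 0.071 × 26,234 = 1,862.61 kg.
Burnout mass m_f = stage dry + payload = 1,862.61 + 566 = 2,428.61 kg.
v_e = Isp · g₀ = 266 × 9.80665 = 2608.6 m/s.
Δv = v_e · ln(26,800/2,428.61) = 2608.6 × ln(11.04) = 2608.6 × 2.4011 ≈ 6263 m/s.

Δv ≈ 6260 m/s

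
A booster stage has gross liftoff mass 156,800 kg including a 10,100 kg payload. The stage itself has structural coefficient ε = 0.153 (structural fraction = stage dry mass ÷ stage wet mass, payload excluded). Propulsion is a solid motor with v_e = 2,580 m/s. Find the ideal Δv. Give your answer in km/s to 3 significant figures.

Stage wet mass = m₀ − payload = 156,800 − 10,100 = 146,700 kg.
Stage dry mass = ε × stage wet mass = 0.153 × 146,700 = 22,445.1 kg.
Burnout mass m_f = stage dry + payload = 22,445.1 + 10,100 = 32,545.1 kg.
Δv = v_e · ln(156,800/32,545.1) = 2580.0 × ln(4.818) = 2580.0 × 1.5723 ≈ 4057 m/s.

Δv ≈ 4.06 km/s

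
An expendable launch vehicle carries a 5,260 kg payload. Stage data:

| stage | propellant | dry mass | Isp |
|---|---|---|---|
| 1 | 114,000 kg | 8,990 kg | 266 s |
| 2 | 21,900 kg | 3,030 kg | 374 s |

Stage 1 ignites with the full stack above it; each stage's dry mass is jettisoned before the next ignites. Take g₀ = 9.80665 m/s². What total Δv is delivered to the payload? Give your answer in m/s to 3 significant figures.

Ignition mass of stage 1 = 114,000+8,990 + 21,900+3,030 + 5,260 = 153,180 kg.
Stage 1: m₀ = 153,180 kg, m_f = 153,180 − 114,000 = 39,180 kg; Δv = 266×9.80665×ln(3.91) = 2608.6×1.3634 ≈ 3557 m/s.
Stage 2: m₀ = 30,190 kg, m_f = 30,190 − 21,900 = 8,290 kg; Δv = 374×9.80665×ln(3.642) = 3667.7×1.2925 ≈ 4740 m/s.
Total Δv = 3557 + 4740 = 8297 m/s.

Δv ≈ 8300 m/s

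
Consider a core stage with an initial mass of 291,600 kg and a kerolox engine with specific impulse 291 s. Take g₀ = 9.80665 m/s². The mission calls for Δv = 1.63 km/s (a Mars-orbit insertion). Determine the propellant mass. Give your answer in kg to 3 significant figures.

v_e = Isp · g₀ = 291 × 9.80665 = 2853.7 m/s.
From the ideal rocket equation, m₀/m_f = exp(Δv / v_e) = exp(1630 / 2853.7) = exp(0.5712) = 1.7704.
m_f = 291,600 / 1.7704 = 164,709 kg, so propellant = m₀ − m_f = 291,600 − 164,709 = 126,891 kg.

propellant mass ≈ 127000 kg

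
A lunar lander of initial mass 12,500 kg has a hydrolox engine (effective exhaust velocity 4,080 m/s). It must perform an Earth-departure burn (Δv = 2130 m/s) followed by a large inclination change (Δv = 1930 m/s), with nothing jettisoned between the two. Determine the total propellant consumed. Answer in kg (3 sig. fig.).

After the first burn: m = 12500 × exp(−2130/4080.0) = 12500 × 0.59330 = 7,416.25 kg.
After the second burn: m = 7,416.25 × exp(−1930/4080.0) = 7,416.25 × 0.62311 = 4,621.14 kg.
Total propellant = m₀ − m_final = 12500 − 4,621.14 = 7,878.86 kg.

total propellant consumed ≈ 7880 kg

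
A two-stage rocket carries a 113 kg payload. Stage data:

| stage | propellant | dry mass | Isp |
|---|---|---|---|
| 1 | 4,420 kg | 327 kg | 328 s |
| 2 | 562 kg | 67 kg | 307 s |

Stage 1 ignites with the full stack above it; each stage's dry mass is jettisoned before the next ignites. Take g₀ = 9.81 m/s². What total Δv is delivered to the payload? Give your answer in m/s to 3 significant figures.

Ignition mass of stage 1 = 4,420+327 + 562+67 + 113 = 5,489 kg.
Stage 1: m₀ = 5,489 kg, m_f = 5,489 − 4,420 = 1,069 kg; Δv = 328×9.81×ln(5.135) = 3217.7×1.6360 ≈ 5264 m/s.
Stage 2: m₀ = 742 kg, m_f = 742 − 562 = 180 kg; Δv = 307×9.81×ln(4.122) = 3011.7×1.4164 ≈ 4266 m/s.
Total Δv = 5264 + 4266 = 9530 m/s.

Δv ≈ 9530 m/s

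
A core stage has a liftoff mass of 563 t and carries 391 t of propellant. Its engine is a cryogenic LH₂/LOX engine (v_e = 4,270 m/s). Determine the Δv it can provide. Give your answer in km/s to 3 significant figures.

Δv ≈ 5.06 km/s

m_f = m₀ − m_prop = 563 − 391 = 172 t.
Δv = v_e · ln(m₀/m_f) = 4270.0 × ln(3.273) = 4270.0 × 1.1858 ≈ 5063.3 m/s.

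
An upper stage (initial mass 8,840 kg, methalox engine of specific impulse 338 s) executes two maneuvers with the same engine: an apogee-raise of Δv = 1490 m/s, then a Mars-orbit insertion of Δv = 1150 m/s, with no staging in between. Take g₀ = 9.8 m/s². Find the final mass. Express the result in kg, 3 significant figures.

v_e = Isp · g₀ = 338 × 9.8 = 3312.4 m/s.
After the first burn: m = 8840 × exp(−1490/3312.4) = 8840 × 0.63774 = 5,637.62 kg.
After the second burn: m = 5,637.62 × exp(−1150/3312.4) = 5,637.62 × 0.70668 = 3,983.99 kg.

final mass ≈ 3980 kg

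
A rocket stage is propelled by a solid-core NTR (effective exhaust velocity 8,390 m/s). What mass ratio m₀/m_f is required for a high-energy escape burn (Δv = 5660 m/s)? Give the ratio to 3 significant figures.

mass ratio ≈ 1.96

m₀/m_f = exp(Δv / v_e) = exp(5660 / 8390.0) = exp(0.6746) = 1.9633.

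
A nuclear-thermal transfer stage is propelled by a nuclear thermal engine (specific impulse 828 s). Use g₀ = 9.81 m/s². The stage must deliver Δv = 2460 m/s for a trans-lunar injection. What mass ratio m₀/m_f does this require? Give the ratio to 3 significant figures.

mass ratio ≈ 1.35

v_e = Isp · g₀ = 828 × 9.81 = 8122.7 m/s.
m₀/m_f = exp(Δv / v_e) = exp(2460 / 8122.7) = exp(0.3029) = 1.3537.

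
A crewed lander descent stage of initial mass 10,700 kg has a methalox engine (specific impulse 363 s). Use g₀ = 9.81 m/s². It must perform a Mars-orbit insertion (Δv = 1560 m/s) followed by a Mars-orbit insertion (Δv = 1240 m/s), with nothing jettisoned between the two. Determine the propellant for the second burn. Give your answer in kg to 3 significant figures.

propellant for the second burn ≈ 2030 kg

v_e = Isp · g₀ = 363 × 9.81 = 3561.0 m/s.
After the first burn: m = 10700 × exp(−1560/3561.0) = 10700 × 0.64528 = 6,904.5 kg.
After the second burn: m = 6,904.5 × exp(−1240/3561.0) = 6,904.5 × 0.70595 = 4,874.23 kg.
Second-burn propellant = 6,904.5 − 4,874.23 = 2,030.27 kg.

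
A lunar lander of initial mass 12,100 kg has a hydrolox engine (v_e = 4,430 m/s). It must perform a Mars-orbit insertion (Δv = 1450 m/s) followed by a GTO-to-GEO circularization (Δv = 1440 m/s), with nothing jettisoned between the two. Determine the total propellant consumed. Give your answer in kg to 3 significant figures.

After the first burn: m = 12100 × exp(−1450/4430.0) = 12100 × 0.72086 = 8,722.41 kg.
After the second burn: m = 8,722.41 × exp(−1440/4430.0) = 8,722.41 × 0.72249 = 6,301.85 kg.
Total propellant = m₀ − m_final = 12100 − 6,301.85 = 5,798.15 kg.

total propellant consumed ≈ 5800 kg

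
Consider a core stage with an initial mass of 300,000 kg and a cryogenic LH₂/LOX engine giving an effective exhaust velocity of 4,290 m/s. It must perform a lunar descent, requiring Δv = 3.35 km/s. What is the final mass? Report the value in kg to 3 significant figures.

m₀/m_f = exp(Δv / v_e) = exp(3350 / 4290.0) = exp(0.7809) = 2.1834.
m_f = m₀ / 2.1834 = 300,000 / 2.1834 = 137,400 kg.

final mass ≈ 137000 kg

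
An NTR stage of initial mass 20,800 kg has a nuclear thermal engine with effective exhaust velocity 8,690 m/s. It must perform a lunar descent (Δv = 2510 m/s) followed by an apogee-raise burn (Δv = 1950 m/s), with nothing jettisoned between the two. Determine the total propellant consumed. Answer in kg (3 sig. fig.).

After the first burn: m = 20800 × exp(−2510/8690.0) = 20800 × 0.74913 = 15,581.9 kg.
After the second burn: m = 15,581.9 × exp(−1950/8690.0) = 15,581.9 × 0.79900 = 12,449.9 kg.
Total propellant = m₀ − m_final = 20800 − 12,449.9 = 8,350.1 kg.

total propellant consumed ≈ 8350 kg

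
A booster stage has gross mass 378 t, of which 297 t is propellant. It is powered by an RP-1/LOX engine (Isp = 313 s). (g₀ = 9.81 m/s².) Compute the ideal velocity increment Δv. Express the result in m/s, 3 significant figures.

v_e = Isp · g₀ = 313 × 9.81 = 3070.5 m/s.
m_f = m₀ − m_prop = 378 − 297 = 81 t.
From the ideal rocket equation, Δv = v_e · ln(m₀/m_f) = 3070.5 × ln(4.667) = 3070.5 × 1.5404 ≈ 4730.0 m/s.

Δv ≈ 4730 m/s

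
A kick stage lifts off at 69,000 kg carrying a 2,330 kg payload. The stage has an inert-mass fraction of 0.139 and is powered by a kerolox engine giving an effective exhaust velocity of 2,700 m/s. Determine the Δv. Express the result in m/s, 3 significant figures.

Δv ≈ 4820 m/s

Stage wet mass = m₀ − payload = 69,000 − 2,330 = 66,670 kg.
Stage dry mass = ε × stage wet mass = 0.139 × 66,670 = 9,267.13 kg.
Burnout mass m_f = stage dry + payload = 9,267.13 + 2,330 = 11,597.13 kg.
Δv = v_e · ln(69,000/11,597.13) = 2700.0 × ln(5.95) = 2700.0 × 1.7833 ≈ 4815 m/s.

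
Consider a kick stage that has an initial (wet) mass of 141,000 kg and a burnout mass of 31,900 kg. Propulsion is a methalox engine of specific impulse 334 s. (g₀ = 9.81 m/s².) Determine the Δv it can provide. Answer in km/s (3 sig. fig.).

Δv ≈ 4.87 km/s

v_e = Isp · g₀ = 334 × 9.81 = 3276.5 m/s.
By the Tsiolkovsky rocket equation, Δv = v_e · ln(m₀/m_f) = 3276.5 × ln(4.42) = 3276.5 × 1.4862 ≈ 4869.4 m/s.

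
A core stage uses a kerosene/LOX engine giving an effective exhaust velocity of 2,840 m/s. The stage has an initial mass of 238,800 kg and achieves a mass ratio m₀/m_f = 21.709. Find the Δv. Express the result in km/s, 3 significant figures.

Δv ≈ 8.74 km/s

By the Tsiolkovsky rocket equation, Δv = v_e · ln(21.709) = 2840.0 × 3.0777 ≈ 8740.7 m/s.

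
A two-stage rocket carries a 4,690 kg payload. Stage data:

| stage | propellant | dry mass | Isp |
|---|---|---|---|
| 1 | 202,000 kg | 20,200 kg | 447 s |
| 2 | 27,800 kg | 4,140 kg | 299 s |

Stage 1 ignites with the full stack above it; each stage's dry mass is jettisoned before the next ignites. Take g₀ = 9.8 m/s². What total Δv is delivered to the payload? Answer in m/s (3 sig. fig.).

Δv ≈ 10800 m/s

Ignition mass of stage 1 = 202,000+20,200 + 27,800+4,140 + 4,690 = 258,830 kg.
Stage 1: m₀ = 258,830 kg, m_f = 258,830 − 202,000 = 56,830 kg; Δv = 447×9.8×ln(4.554) = 4380.6×1.5161 ≈ 6641 m/s.
Stage 2: m₀ = 36,630 kg, m_f = 36,630 − 27,800 = 8,830 kg; Δv = 299×9.8×ln(4.148) = 2930.2×1.4227 ≈ 4169 m/s.
Total Δv = 6641 + 4169 = 10810 m/s.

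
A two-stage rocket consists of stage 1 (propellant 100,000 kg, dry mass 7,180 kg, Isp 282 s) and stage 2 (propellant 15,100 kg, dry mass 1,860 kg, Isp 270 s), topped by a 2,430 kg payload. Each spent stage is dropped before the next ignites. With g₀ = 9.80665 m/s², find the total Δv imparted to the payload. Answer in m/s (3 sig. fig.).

Ignition mass of stage 1 = 100,000+7,180 + 15,100+1,860 + 2,430 = 126,570 kg.
Stage 1: m₀ = 126,570 kg, m_f = 126,570 − 100,000 = 26,570 kg; Δv = 282×9.80665×ln(4.764) = 2765.5×1.5610 ≈ 4317 m/s.
Stage 2: m₀ = 19,390 kg, m_f = 19,390 − 15,100 = 4,290 kg; Δv = 270×9.80665×ln(4.52) = 2647.8×1.5085 ≈ 3994 m/s.
Total Δv = 4317 + 3994 = 8311 m/s.

Δv ≈ 8310 m/s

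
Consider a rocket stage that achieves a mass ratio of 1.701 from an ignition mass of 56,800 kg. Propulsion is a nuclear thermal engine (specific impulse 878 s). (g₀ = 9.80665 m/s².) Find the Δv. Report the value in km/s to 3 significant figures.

v_e = Isp · g₀ = 878 × 9.80665 = 8610.2 m/s.
Rocket equation: Δv = v_e · ln(1.701) = 8610.2 × 0.5312 ≈ 4573.9 m/s.

Δv ≈ 4.57 km/s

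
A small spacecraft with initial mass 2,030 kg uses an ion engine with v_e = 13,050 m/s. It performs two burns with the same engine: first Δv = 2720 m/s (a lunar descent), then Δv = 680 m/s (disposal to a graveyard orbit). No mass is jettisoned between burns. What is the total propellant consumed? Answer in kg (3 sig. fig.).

After the first burn: m = 2030 × exp(−2720/13050.0) = 2030 × 0.81186 = 1,648.08 kg.
After the second burn: m = 1,648.08 × exp(−680/13050.0) = 1,648.08 × 0.94923 = 1,564.41 kg.
Total propellant = m₀ − m_final = 2030 − 1,564.41 = 465.59 kg.

total propellant consumed ≈ 466 kg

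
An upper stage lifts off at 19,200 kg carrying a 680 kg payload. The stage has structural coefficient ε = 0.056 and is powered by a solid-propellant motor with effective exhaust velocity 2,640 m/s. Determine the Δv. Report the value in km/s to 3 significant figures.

Δv ≈ 6.37 km/s

Stage wet mass = m₀ − payload = 19,200 − 680 = 18,520 kg.
Stage dry mass = ε × stage wet mass = 0.056 × 18,520 = 1,037.12 kg.
Burnout mass m_f = stage dry + payload = 1,037.12 + 680 = 1,717.12 kg.
Using Δv = v_e ln(m₀/m_f): Δv = v_e · ln(19,200/1,717.12) = 2640.0 × ln(11.18) = 2640.0 × 2.4143 ≈ 6374 m/s.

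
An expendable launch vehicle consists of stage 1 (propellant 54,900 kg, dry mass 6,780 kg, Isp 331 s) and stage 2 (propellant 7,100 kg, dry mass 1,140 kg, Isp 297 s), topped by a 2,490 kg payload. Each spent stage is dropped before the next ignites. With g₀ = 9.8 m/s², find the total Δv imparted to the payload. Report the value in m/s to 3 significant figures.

Ignition mass of stage 1 = 54,900+6,780 + 7,100+1,140 + 2,490 = 72,410 kg.
Stage 1: m₀ = 72,410 kg, m_f = 72,410 − 54,900 = 17,510 kg; Δv = 331×9.8×ln(4.135) = 3243.8×1.4196 ≈ 4605 m/s.
Stage 2: m₀ = 10,730 kg, m_f = 10,730 − 7,100 = 3,630 kg; Δv = 297×9.8×ln(2.956) = 2910.6×1.0838 ≈ 3155 m/s.
Total Δv = 4605 + 3155 = 7760 m/s.

Δv ≈ 7760 m/s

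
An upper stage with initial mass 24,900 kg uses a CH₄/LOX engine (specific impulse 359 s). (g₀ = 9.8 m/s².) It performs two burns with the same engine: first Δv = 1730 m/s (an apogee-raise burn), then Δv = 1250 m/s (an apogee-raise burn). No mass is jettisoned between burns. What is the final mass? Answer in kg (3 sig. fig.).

v_e = Isp · g₀ = 359 × 9.8 = 3518.2 m/s.
After the first burn: m = 24900 × exp(−1730/3518.2) = 24900 × 0.61157 = 15,228.1 kg.
After the second burn: m = 15,228.1 × exp(−1250/3518.2) = 15,228.1 × 0.70097 = 10,674.4 kg.

final mass ≈ 10700 kg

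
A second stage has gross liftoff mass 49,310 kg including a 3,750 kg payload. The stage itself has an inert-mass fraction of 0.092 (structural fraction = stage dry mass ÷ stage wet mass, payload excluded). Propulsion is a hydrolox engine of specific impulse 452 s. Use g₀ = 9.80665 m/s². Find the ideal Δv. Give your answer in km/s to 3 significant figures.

Δv ≈ 8.09 km/s

Stage wet mass = m₀ − payload = 49,310 − 3,750 = 45,560 kg.
Stage dry mass = ε × stage wet mass = 0.092 × 45,560 = 4,191.52 kg.
Burnout mass m_f = stage dry + payload = 4,191.52 + 3,750 = 7,941.52 kg.
v_e = Isp · g₀ = 452 × 9.80665 = 4432.6 m/s.
Δv = v_e · ln(49,310/7,941.52) = 4432.6 × ln(6.209) = 4432.6 × 1.8260 ≈ 8094 m/s.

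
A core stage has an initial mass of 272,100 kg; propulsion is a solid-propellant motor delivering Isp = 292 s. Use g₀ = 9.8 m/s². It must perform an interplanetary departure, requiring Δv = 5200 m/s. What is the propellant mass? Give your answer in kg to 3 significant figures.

v_e = Isp · g₀ = 292 × 9.8 = 2861.6 m/s.
Using Δv = v_e ln(m₀/m_f): m₀/m_f = exp(Δv / v_e) = exp(5200 / 2861.6) = exp(1.8172) = 6.1544.
m_f = 272,100 / 6.1544 = 44,212.3 kg, so propellant = m₀ − m_f = 272,100 − 44,212.3 = 227,887.7 kg.

propellant mass ≈ 228000 kg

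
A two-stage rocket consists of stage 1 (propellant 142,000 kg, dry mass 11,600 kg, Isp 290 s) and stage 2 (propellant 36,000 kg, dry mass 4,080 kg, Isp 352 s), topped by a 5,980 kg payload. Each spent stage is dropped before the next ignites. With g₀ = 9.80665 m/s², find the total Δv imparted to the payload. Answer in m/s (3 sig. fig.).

Δv ≈ 8780 m/s

Ignition mass of stage 1 = 142,000+11,600 + 36,000+4,080 + 5,980 = 199,660 kg.
Stage 1: m₀ = 199,660 kg, m_f = 199,660 − 142,000 = 57,660 kg; Δv = 290×9.80665×ln(3.463) = 2843.9×1.2421 ≈ 3532 m/s.
Stage 2: m₀ = 46,060 kg, m_f = 46,060 − 36,000 = 10,060 kg; Δv = 352×9.80665×ln(4.579) = 3451.9×1.5214 ≈ 5252 m/s.
Total Δv = 3532 + 5252 = 8784 m/s.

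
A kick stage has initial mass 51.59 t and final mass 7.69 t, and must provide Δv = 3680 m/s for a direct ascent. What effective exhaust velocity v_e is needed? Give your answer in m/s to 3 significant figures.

ln(m₀/m_f) = ln(51590/7690) = ln(6.709) = 1.9034.
Using Δv = v_e ln(m₀/m_f): v_e = Δv / ln(m₀/m_f) = 3680 / 1.9034 = 1933.4 m/s.

v_e ≈ 1930 m/s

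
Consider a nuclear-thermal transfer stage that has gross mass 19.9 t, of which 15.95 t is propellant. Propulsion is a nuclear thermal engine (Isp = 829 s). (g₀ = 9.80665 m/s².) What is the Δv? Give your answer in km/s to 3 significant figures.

Δv ≈ 13.1 km/s

v_e = Isp · g₀ = 829 × 9.80665 = 8129.7 m/s.
m_f = m₀ − m_prop = 19.9 − 15.95 = 3.95 t.
Rocket equation: Δv = v_e · ln(m₀/m_f) = 8129.7 × ln(5.038) = 8129.7 × 1.6170 ≈ 13145.8 m/s.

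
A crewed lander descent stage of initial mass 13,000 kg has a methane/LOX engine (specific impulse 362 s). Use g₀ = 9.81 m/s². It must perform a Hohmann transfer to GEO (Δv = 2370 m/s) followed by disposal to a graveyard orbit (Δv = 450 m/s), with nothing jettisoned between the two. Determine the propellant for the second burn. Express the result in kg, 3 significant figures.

propellant for the second burn ≈ 794 kg

v_e = Isp · g₀ = 362 × 9.81 = 3551.2 m/s.
After the first burn: m = 13000 × exp(−2370/3551.2) = 13000 × 0.51305 = 6,669.65 kg.
After the second burn: m = 6,669.65 × exp(−450/3551.2) = 6,669.65 × 0.88098 = 5,875.83 kg.
Second-burn propellant = 6,669.65 − 5,875.83 = 793.82 kg.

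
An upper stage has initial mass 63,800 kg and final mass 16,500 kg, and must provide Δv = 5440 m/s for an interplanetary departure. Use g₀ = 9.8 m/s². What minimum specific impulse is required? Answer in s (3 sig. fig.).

ln(m₀/m_f) = ln(63800/16500) = ln(3.867) = 1.3524.
v_e = Δv / ln(m₀/m_f) = 5440 / 1.3524 = 4022.5 m/s.
Isp = v_e / g₀ = 4022.5 / 9.8 = 410.5 s.

Isp ≈ 410 s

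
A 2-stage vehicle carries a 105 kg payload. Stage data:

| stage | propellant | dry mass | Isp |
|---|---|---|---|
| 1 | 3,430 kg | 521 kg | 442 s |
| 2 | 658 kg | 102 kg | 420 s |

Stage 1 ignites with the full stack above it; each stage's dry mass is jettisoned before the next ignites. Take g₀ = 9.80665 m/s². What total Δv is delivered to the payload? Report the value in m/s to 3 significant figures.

Ignition mass of stage 1 = 3,430+521 + 658+102 + 105 = 4,816 kg.
Stage 1: m₀ = 4,816 kg, m_f = 4,816 − 3,430 = 1,386 kg; Δv = 442×9.80665×ln(3.475) = 4334.5×1.2455 ≈ 5399 m/s.
Stage 2: m₀ = 865 kg, m_f = 865 − 658 = 207 kg; Δv = 420×9.80665×ln(4.179) = 4118.8×1.4300 ≈ 5890 m/s.
Total Δv = 5399 + 5890 = 11289 m/s.

Δv ≈ 11300 m/s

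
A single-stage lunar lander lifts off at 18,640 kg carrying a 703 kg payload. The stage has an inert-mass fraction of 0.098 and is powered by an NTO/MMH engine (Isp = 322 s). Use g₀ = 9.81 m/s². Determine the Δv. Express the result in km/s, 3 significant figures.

Stage wet mass = m₀ − payload = 18,640 − 703 = 17,937 kg.
Stage dry mass = ε × stage wet mass = 0.098 × 17,937 = 1,757.83 kg.
Burnout mass m_f = stage dry + payload = 1,757.83 + 703 = 2,460.83 kg.
v_e = Isp · g₀ = 322 × 9.81 = 3158.8 m/s.
By the Tsiolkovsky rocket equation, Δv = v_e · ln(18,640/2,460.83) = 3158.8 × ln(7.575) = 3158.8 × 2.0248 ≈ 6396 m/s.

Δv ≈ 6.40 km/s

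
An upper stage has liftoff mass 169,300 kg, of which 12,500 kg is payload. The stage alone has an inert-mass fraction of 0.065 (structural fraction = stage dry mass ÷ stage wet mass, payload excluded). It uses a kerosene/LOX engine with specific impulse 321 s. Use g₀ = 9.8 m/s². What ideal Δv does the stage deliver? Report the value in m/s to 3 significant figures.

Δv ≈ 6320 m/s

Stage wet mass = m₀ − payload = 169,300 − 12,500 = 156,800 kg.
Stage dry mass = ε × stage wet mass = 0.065 × 156,800 = 10,192 kg.
Burnout mass m_f = stage dry + payload = 10,192 + 12,500 = 22,692 kg.
v_e = Isp · g₀ = 321 × 9.8 = 3145.8 m/s.
By the Tsiolkovsky rocket equation, Δv = v_e · ln(169,300/22,692) = 3145.8 × ln(7.461) = 3145.8 × 2.0097 ≈ 6322 m/s.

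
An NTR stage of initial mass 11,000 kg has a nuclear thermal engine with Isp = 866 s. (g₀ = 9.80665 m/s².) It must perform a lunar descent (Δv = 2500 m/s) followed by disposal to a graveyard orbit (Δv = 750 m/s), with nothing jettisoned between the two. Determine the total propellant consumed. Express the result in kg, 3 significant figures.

total propellant consumed ≈ 3500 kg

v_e = Isp · g₀ = 866 × 9.80665 = 8492.6 m/s.
After the first burn: m = 11000 × exp(−2500/8492.6) = 11000 × 0.74500 = 8,195 kg.
After the second burn: m = 8,195 × exp(−750/8492.6) = 8,195 × 0.91547 = 7,502.28 kg.
Total propellant = m₀ − m_final = 11000 − 7,502.28 = 3,497.72 kg.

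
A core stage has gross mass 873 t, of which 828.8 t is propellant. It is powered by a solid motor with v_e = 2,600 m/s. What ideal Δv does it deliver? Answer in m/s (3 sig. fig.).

m_f = m₀ − m_prop = 873 − 828.8 = 44.2 t.
From the ideal rocket equation, Δv = v_e · ln(m₀/m_f) = 2600.0 × ln(19.75) = 2600.0 × 2.9832 ≈ 7756.3 m/s.

Δv ≈ 7760 m/s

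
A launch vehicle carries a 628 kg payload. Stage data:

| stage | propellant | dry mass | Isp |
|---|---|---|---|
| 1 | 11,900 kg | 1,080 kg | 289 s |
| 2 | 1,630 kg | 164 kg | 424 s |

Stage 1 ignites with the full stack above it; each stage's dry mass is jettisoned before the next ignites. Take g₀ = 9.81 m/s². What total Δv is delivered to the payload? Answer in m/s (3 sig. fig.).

Δv ≈ 8850 m/s

Ignition mass of stage 1 = 11,900+1,080 + 1,630+164 + 628 = 15,402 kg.
Stage 1: m₀ = 15,402 kg, m_f = 15,402 − 11,900 = 3,502 kg; Δv = 289×9.81×ln(4.398) = 2835.1×1.4812 ≈ 4199 m/s.
Stage 2: m₀ = 2,422 kg, m_f = 2,422 − 1,630 = 792 kg; Δv = 424×9.81×ln(3.058) = 4159.4×1.1178 ≈ 4649 m/s.
Total Δv = 4199 + 4649 = 8848 m/s.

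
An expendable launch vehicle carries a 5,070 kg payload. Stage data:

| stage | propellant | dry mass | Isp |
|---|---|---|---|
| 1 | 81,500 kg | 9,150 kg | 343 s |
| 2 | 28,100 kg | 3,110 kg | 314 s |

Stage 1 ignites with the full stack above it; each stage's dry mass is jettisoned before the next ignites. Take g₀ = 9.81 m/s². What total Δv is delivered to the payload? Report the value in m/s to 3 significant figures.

Δv ≈ 8050 m/s

Ignition mass of stage 1 = 81,500+9,150 + 28,100+3,110 + 5,070 = 126,930 kg.
Stage 1: m₀ = 126,930 kg, m_f = 126,930 − 81,500 = 45,430 kg; Δv = 343×9.81×ln(2.794) = 3364.8×1.0275 ≈ 3457 m/s.
Stage 2: m₀ = 36,280 kg, m_f = 36,280 − 28,100 = 8,180 kg; Δv = 314×9.81×ln(4.435) = 3080.3×1.4896 ≈ 4588 m/s.
Total Δv = 3457 + 4588 = 8045 m/s.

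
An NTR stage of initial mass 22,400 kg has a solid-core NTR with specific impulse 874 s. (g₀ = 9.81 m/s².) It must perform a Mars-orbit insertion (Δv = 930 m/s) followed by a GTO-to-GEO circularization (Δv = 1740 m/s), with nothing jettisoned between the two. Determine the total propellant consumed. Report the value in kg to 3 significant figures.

v_e = Isp · g₀ = 874 × 9.81 = 8573.9 m/s.
After the first burn: m = 22400 × exp(−930/8573.9) = 22400 × 0.89721 = 20,097.5 kg.
After the second burn: m = 20,097.5 × exp(−1740/8573.9) = 20,097.5 × 0.81633 = 16,406.2 kg.
Total propellant = m₀ − m_final = 22400 − 16,406.2 = 5,993.8 kg.

total propellant consumed ≈ 5990 kg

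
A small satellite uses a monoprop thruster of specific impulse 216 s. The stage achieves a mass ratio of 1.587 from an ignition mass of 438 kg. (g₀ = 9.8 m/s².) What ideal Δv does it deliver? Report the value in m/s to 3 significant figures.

Δv ≈ 978 m/s

v_e = Isp · g₀ = 216 × 9.8 = 2116.8 m/s.
By the Tsiolkovsky rocket equation, Δv = v_e · ln(1.587) = 2116.8 × 0.4618 ≈ 977.6 m/s.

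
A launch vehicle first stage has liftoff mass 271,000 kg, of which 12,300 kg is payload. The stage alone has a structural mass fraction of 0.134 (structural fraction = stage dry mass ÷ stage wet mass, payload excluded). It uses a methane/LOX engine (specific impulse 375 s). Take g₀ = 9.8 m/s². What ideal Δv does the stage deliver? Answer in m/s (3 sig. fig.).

Δv ≈ 6440 m/s

Stage wet mass = m₀ − payload = 271,000 − 12,300 = 258,700 kg.
Stage dry mass = ε × stage wet mass = 0.134 × 258,700 = 34,665.8 kg.
Burnout mass m_f = stage dry + payload = 34,665.8 + 12,300 = 46,965.8 kg.
v_e = Isp · g₀ = 375 × 9.8 = 3675.0 m/s.
Δv = v_e · ln(271,000/46,965.8) = 3675.0 × ln(5.77) = 3675.0 × 1.7527 ≈ 6441 m/s.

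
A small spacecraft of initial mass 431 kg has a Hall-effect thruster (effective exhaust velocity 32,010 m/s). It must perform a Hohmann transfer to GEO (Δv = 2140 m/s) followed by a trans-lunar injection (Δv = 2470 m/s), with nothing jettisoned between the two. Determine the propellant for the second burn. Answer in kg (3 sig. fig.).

After the first burn: m = 431 × exp(−2140/32010.0) = 431 × 0.93533 = 403.127 kg.
After the second burn: m = 403.127 × exp(−2470/32010.0) = 403.127 × 0.92574 = 373.191 kg.
Second-burn propellant = 403.127 − 373.191 = 29.936 kg.

propellant for the second burn ≈ 29.9 kg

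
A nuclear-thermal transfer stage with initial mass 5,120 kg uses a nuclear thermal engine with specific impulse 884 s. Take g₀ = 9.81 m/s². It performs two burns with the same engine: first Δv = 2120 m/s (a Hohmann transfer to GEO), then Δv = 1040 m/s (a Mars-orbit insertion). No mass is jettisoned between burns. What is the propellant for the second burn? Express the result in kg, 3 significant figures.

propellant for the second burn ≈ 453 kg

v_e = Isp · g₀ = 884 × 9.81 = 8672.0 m/s.
After the first burn: m = 5120 × exp(−2120/8672.0) = 5120 × 0.78312 = 4,009.57 kg.
After the second burn: m = 4,009.57 × exp(−1040/8672.0) = 4,009.57 × 0.88699 = 3,556.45 kg.
Second-burn propellant = 4,009.57 − 3,556.45 = 453.12 kg.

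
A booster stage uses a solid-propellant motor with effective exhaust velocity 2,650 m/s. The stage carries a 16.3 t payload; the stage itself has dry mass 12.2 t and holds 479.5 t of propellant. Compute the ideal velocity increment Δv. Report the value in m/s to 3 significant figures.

Δv ≈ 7630 m/s

m₀ = payload + dry + propellant = 16.3 + 12.2 + 479.5 = 508 t.
m_f = payload + dry = 16.3 + 12.2 = 28.5 t.
Δv = v_e · ln(m₀/m_f) = 2650.0 × ln(17.82) = 2650.0 × 2.8806 ≈ 7633.5 m/s.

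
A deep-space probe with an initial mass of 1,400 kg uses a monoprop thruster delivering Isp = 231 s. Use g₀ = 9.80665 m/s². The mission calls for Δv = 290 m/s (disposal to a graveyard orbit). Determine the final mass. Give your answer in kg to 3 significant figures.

v_e = Isp · g₀ = 231 × 9.80665 = 2265.3 m/s.
From the ideal rocket equation, m₀/m_f = exp(Δv / v_e) = exp(290 / 2265.3) = exp(0.1280) = 1.1366.
m_f = m₀ / 1.1366 = 1,400 / 1.1366 = 1,231.74 kg.

final mass ≈ 1230 kg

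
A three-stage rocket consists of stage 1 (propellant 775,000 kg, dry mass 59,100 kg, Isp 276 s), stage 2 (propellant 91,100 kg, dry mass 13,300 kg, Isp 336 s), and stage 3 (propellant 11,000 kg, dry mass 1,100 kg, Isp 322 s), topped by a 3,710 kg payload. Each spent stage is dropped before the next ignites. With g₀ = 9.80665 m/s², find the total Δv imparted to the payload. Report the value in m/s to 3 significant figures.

Ignition mass of stage 1 = 775,000+59,100 + 91,100+13,300 + 11,000+1,100 + 3,710 = 954,310 kg.
Stage 1: m₀ = 954,310 kg, m_f = 954,310 − 775,000 = 179,310 kg; Δv = 276×9.80665×ln(5.322) = 2706.6×1.6719 ≈ 4525 m/s.
Stage 2: m₀ = 120,210 kg, m_f = 120,210 − 91,100 = 29,110 kg; Δv = 336×9.80665×ln(4.13) = 3295.0×1.4182 ≈ 4673 m/s.
Stage 3: m₀ = 15,810 kg, m_f = 15,810 − 11,000 = 4,810 kg; Δv = 322×9.80665×ln(3.287) = 3157.7×1.1899 ≈ 3758 m/s.
Total Δv = 4525 + 4673 + 3758 = 12956 m/s.

Δv ≈ 13000 m/s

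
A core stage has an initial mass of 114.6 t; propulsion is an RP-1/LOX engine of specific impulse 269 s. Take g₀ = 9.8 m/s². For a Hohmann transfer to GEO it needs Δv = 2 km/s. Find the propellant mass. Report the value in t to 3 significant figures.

propellant mass ≈ 60.9 t

v_e = Isp · g₀ = 269 × 9.8 = 2636.2 m/s.
Using Δv = v_e ln(m₀/m_f): m₀/m_f = exp(Δv / v_e) = exp(2000 / 2636.2) = exp(0.7587) = 2.1354.
m_f = 114.6 / 2.1354 = 53.6668 t, so propellant = m₀ − m_f = 114.6 − 53.6668 = 60.9332 t.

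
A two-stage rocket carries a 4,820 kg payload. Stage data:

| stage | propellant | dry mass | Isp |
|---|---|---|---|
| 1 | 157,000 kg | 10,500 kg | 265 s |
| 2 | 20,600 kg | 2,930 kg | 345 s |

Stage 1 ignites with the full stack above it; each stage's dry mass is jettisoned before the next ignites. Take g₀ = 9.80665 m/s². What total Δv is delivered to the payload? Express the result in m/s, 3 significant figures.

Ignition mass of stage 1 = 157,000+10,500 + 20,600+2,930 + 4,820 = 195,850 kg.
Stage 1: m₀ = 195,850 kg, m_f = 195,850 − 157,000 = 38,850 kg; Δv = 265×9.80665×ln(5.041) = 2598.8×1.6176 ≈ 4204 m/s.
Stage 2: m₀ = 28,350 kg, m_f = 28,350 − 20,600 = 7,750 kg; Δv = 345×9.80665×ln(3.658) = 3383.3×1.2969 ≈ 4388 m/s.
Total Δv = 4204 + 4388 = 8592 m/s.

Δv ≈ 8590 m/s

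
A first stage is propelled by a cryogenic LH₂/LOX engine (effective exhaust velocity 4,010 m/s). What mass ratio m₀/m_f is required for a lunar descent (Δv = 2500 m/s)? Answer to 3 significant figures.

mass ratio ≈ 1.87

m₀/m_f = exp(Δv / v_e) = exp(2500 / 4010.0) = exp(0.6234) = 1.8653.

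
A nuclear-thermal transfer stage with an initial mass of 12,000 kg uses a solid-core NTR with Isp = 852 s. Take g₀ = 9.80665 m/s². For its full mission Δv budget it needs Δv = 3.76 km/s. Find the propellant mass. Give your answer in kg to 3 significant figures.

v_e = Isp · g₀ = 852 × 9.80665 = 8355.3 m/s.
Rocket equation: m₀/m_f = exp(Δv / v_e) = exp(3760 / 8355.3) = exp(0.4500) = 1.5683.
m_f = 12,000 / 1.5683 = 7,651.6 kg, so propellant = m₀ − m_f = 12,000 − 7,651.6 = 4,348.4 kg.

propellant mass ≈ 4350 kg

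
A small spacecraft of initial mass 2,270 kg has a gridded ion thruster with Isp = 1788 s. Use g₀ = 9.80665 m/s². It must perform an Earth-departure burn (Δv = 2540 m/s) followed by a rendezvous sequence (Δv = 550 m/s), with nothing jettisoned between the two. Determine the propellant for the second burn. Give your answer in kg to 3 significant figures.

propellant for the second burn ≈ 60.6 kg

v_e = Isp · g₀ = 1788 × 9.80665 = 17534.3 m/s.
After the first burn: m = 2270 × exp(−2540/17534.3) = 2270 × 0.86514 = 1,963.87 kg.
After the second burn: m = 1,963.87 × exp(−550/17534.3) = 1,963.87 × 0.96912 = 1,903.23 kg.
Second-burn propellant = 1,963.87 − 1,903.23 = 60.64 kg.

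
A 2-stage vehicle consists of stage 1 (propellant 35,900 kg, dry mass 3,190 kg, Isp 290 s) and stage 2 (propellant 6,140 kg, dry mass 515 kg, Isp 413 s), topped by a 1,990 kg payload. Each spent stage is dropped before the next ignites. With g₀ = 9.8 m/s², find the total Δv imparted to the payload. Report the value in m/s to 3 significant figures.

Ignition mass of stage 1 = 35,900+3,190 + 6,140+515 + 1,990 = 47,735 kg.
Stage 1: m₀ = 47,735 kg, m_f = 47,735 − 35,900 = 11,835 kg; Δv = 290×9.8×ln(4.033) = 2842.0×1.3946 ≈ 3963 m/s.
Stage 2: m₀ = 8,645 kg, m_f = 8,645 − 6,140 = 2,505 kg; Δv = 413×9.8×ln(3.451) = 4047.4×1.2387 ≈ 5013 m/s.
Total Δv = 3963 + 5013 = 8976 m/s.

Δv ≈ 8980 m/s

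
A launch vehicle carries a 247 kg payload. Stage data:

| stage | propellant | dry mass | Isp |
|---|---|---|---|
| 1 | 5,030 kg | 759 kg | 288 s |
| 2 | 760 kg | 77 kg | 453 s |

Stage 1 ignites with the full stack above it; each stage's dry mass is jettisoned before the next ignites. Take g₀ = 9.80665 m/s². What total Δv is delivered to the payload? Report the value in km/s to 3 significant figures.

Ignition mass of stage 1 = 5,030+759 + 760+77 + 247 = 6,873 kg.
Stage 1: m₀ = 6,873 kg, m_f = 6,873 − 5,030 = 1,843 kg; Δv = 288×9.80665×ln(3.729) = 2824.3×1.3162 ≈ 3717 m/s.
Stage 2: m₀ = 1,084 kg, m_f = 1,084 − 760 = 324 kg; Δv = 453×9.80665×ln(3.346) = 4442.4×1.2077 ≈ 5365 m/s.
Total Δv = 3717 + 5365 = 9082 m/s.

Δv ≈ 9.08 km/s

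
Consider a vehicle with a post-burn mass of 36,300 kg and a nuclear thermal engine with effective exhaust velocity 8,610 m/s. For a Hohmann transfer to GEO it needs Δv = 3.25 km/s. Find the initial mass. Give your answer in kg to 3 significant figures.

m₀/m_f = exp(Δv / v_e) = exp(3250 / 8610.0) = exp(0.3775) = 1.4586.
m₀ = m_f × 1.4586 = 36,300 × 1.4586 = 52,947.2 kg.

initial mass ≈ 52900 kg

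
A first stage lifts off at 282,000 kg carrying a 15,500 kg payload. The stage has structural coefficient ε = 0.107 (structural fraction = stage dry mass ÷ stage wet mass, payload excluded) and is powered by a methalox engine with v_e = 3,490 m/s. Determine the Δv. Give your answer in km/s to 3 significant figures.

Δv ≈ 6.48 km/s

Stage wet mass = m₀ − payload = 282,000 − 15,500 = 266,500 kg.
Stage dry mass = ε × stage wet mass = 0.107 × 266,500 = 28,515.5 kg.
Burnout mass m_f = stage dry + payload = 28,515.5 + 15,500 = 44,015.5 kg.
Rocket equation: Δv = v_e · ln(282,000/44,015.5) = 3490.0 × ln(6.407) = 3490.0 × 1.8574 ≈ 6482 m/s.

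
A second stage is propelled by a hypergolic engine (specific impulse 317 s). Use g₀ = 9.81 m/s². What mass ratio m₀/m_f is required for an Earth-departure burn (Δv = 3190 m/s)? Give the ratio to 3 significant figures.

mass ratio ≈ 2.79

v_e = Isp · g₀ = 317 × 9.81 = 3109.8 m/s.
Using Δv = v_e ln(m₀/m_f): m₀/m_f = exp(Δv / v_e) = exp(3190 / 3109.8) = exp(1.0258) = 2.7893.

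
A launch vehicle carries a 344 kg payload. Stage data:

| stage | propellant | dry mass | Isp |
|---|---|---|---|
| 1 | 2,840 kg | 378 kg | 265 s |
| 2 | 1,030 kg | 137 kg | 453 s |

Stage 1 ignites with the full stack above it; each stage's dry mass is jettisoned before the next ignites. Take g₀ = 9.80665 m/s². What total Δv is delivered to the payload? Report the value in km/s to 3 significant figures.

Ignition mass of stage 1 = 2,840+378 + 1,030+137 + 344 = 4,729 kg.
Stage 1: m₀ = 4,729 kg, m_f = 4,729 − 2,840 = 1,889 kg; Δv = 265×9.80665×ln(2.503) = 2598.8×0.9177 ≈ 2385 m/s.
Stage 2: m₀ = 1,511 kg, m_f = 1,511 − 1,030 = 481 kg; Δv = 453×9.80665×ln(3.141) = 4442.4×1.1447 ≈ 5085 m/s.
Total Δv = 2385 + 5085 = 7470 m/s.

Δv ≈ 7.47 km/s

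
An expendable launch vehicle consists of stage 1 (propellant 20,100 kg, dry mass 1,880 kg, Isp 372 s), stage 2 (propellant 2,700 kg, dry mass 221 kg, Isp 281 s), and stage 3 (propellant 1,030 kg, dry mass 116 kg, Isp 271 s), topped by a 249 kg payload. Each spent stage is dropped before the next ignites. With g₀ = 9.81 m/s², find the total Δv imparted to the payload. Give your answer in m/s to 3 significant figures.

Δv ≈ 11500 m/s

Ignition mass of stage 1 = 20,100+1,880 + 2,700+221 + 1,030+116 + 249 = 26,296 kg.
Stage 1: m₀ = 26,296 kg, m_f = 26,296 − 20,100 = 6,196 kg; Δv = 372×9.81×ln(4.244) = 3649.3×1.4455 ≈ 5275 m/s.
Stage 2: m₀ = 4,316 kg, m_f = 4,316 − 2,700 = 1,616 kg; Δv = 281×9.81×ln(2.671) = 2756.6×0.9824 ≈ 2708 m/s.
Stage 3: m₀ = 1,395 kg, m_f = 1,395 − 1,030 = 365 kg; Δv = 271×9.81×ln(3.822) = 2658.5×1.3408 ≈ 3564 m/s.
Total Δv = 5275 + 2708 + 3564 = 11547 m/s.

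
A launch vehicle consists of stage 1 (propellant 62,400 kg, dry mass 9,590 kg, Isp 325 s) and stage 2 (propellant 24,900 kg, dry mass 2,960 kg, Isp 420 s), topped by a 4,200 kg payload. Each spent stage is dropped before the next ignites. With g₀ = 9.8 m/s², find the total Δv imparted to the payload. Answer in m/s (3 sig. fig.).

Ignition mass of stage 1 = 62,400+9,590 + 24,900+2,960 + 4,200 = 104,050 kg.
Stage 1: m₀ = 104,050 kg, m_f = 104,050 − 62,400 = 41,650 kg; Δv = 325×9.8×ln(2.498) = 3185.0×0.9156 ≈ 2916 m/s.
Stage 2: m₀ = 32,060 kg, m_f = 32,060 − 24,900 = 7,160 kg; Δv = 420×9.8×ln(4.478) = 4116.0×1.4991 ≈ 6170 m/s.
Total Δv = 2916 + 6170 = 9086 m/s.

Δv ≈ 9090 m/s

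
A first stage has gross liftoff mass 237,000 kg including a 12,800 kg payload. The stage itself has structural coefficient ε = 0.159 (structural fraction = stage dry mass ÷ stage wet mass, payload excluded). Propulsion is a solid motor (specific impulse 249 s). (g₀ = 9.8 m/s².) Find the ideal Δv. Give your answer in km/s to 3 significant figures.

Δv ≈ 3.87 km/s

Stage wet mass = m₀ − payload = 237,000 − 12,800 = 224,200 kg.
Stage dry mass = ε × stage wet mass = 0.159 × 224,200 = 35,647.8 kg.
Burnout mass m_f = stage dry + payload = 35,647.8 + 12,800 = 48,447.8 kg.
v_e = Isp · g₀ = 249 × 9.8 = 2440.2 m/s.
From the ideal rocket equation, Δv = v_e · ln(237,000/48,447.8) = 2440.2 × ln(4.892) = 2440.2 × 1.5876 ≈ 3874 m/s.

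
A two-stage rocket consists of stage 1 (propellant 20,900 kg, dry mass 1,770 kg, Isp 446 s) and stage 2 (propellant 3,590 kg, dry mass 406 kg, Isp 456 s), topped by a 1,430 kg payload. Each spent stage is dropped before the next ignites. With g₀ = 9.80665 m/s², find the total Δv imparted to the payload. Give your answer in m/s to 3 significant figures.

Δv ≈ 10800 m/s

Ignition mass of stage 1 = 20,900+1,770 + 3,590+406 + 1,430 = 28,096 kg.
Stage 1: m₀ = 28,096 kg, m_f = 28,096 − 20,900 = 7,196 kg; Δv = 446×9.80665×ln(3.904) = 4373.8×1.3621 ≈ 5958 m/s.
Stage 2: m₀ = 5,426 kg, m_f = 5,426 − 3,590 = 1,836 kg; Δv = 456×9.80665×ln(2.955) = 4471.8×1.0836 ≈ 4846 m/s.
Total Δv = 5958 + 4846 = 10804 m/s.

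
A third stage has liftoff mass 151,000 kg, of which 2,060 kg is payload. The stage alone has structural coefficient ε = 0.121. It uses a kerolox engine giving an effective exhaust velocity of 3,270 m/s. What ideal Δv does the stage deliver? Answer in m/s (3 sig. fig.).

Stage wet mass = m₀ − payload = 151,000 − 2,060 = 148,940 kg.
Stage dry mass = ε × stage wet mass = 0.121 × 148,940 = 18,021.7 kg.
Burnout mass m_f = stage dry + payload = 18,021.7 + 2,060 = 20,081.7 kg.
Δv = v_e · ln(151,000/20,081.7) = 3270.0 × ln(7.519) = 3270.0 × 2.0175 ≈ 6597 m/s.

Δv ≈ 6600 m/s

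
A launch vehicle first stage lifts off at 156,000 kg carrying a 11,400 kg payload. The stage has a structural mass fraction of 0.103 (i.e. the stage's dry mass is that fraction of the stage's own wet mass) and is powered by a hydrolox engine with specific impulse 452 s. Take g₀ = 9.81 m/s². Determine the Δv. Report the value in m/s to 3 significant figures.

Stage wet mass = m₀ − payload = 156,000 − 11,400 = 144,600 kg.
Stage dry mass = ε × stage wet mass = 0.103 × 144,600 = 14,893.8 kg.
Burnout mass m_f = stage dry + payload = 14,893.8 + 11,400 = 26,293.8 kg.
v_e = Isp · g₀ = 452 × 9.81 = 4434.1 m/s.
Δv = v_e · ln(156,000/26,293.8) = 4434.1 × ln(5.933) = 4434.1 × 1.7805 ≈ 7895 m/s.

Δv ≈ 7900 m/s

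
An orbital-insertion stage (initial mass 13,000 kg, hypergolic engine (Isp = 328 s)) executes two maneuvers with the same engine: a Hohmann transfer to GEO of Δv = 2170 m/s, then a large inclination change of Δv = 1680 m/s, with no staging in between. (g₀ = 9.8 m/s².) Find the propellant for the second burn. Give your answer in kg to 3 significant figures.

v_e = Isp · g₀ = 328 × 9.8 = 3214.4 m/s.
After the first burn: m = 13000 × exp(−2170/3214.4) = 13000 × 0.50911 = 6,618.43 kg.
After the second burn: m = 6,618.43 × exp(−1680/3214.4) = 6,618.43 × 0.59295 = 3,924.4 kg.
Second-burn propellant = 6,618.43 − 3,924.4 = 2,694.03 kg.

propellant for the second burn ≈ 2690 kg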